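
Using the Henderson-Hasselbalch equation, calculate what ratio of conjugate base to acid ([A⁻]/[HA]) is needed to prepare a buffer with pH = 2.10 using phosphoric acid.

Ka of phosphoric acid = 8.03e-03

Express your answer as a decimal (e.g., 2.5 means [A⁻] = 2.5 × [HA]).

pKa = -log(8.03e-03) = 2.0953. pH = pKa + log([A⁻]/[HA]), so log([A⁻]/[HA]) = pH − pKa = 2.10 − 2.0953 = 0.0047. [A⁻]/[HA] = 10^(0.0047) = 1.01

[A⁻]/[HA] = 1.01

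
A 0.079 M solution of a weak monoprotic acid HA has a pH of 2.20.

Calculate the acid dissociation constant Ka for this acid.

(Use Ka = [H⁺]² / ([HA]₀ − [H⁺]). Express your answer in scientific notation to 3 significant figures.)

[H⁺] = 10^(−pH) = 10^(−2.20) = 6.310e-03 M. For HA ⇌ H⁺ + A⁻, Ka = [H⁺][A⁻]/[HA] = [H⁺]² / ([HA]₀ − [H⁺]) = (6.310e-03)² / (0.079 − 6.310e-03) = 5.48e-04.

K_a = 5.48e-04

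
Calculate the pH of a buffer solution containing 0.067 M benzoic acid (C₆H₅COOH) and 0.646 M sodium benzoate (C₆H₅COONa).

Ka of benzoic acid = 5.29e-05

pKa = -log(5.29e-05) = 4.28. pH = pKa + log([A⁻]/[HA]) = 4.28 + log(0.646/0.067)

pH = 5.26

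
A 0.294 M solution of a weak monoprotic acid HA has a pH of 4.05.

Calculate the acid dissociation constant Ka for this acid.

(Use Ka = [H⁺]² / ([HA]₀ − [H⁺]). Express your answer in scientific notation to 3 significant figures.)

[H⁺] = 10^(−pH) = 10^(−4.05) = 8.913e-05 M. For HA ⇌ H⁺ + A⁻, Ka = [H⁺][A⁻]/[HA] = [H⁺]² / ([HA]₀ − [H⁺]) = (8.913e-05)² / (0.294 − 8.913e-05) = 2.70e-08.

K_a = 2.70e-08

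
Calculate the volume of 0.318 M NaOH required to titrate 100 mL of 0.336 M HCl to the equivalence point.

At equivalence: moles acid = moles base. moles HCl = 0.336 × 100/1000 = 0.0336 mol. V_base = moles / 0.318 × 1000 = 105.7 mL.

V_{base} = 105.7 mL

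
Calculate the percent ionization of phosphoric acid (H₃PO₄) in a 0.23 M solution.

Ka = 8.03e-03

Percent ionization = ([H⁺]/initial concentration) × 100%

Using Ka equilibrium: x² + Ka×x - Ka×C = 0. Solving: [H⁺] = 3.9148e-02. Percent = (3.9148e-02/0.23) × 100

Percent ionization = 17%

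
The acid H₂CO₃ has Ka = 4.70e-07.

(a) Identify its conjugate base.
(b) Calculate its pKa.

(a) The conjugate base is formed by removing one H⁺ from H₂CO₃, giving HCO₃⁻. (b) pKa = -log(Ka) = -log(4.70e-07) = 6.33.

Conjugate base: HCO₃⁻; pK_a = 6.33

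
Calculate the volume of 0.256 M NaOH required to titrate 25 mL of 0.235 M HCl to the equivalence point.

At equivalence: moles acid = moles base. moles HCl = 0.235 × 25/1000 = 0.005875 mol. V_base = moles / 0.256 × 1000 = 22.9 mL.

V_{base} = 22.9 mL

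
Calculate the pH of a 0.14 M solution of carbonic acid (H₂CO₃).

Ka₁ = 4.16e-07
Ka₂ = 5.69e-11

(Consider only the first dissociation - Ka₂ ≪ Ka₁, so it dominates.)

First dissociation dominates. From Ka₁ = [H⁺][HA⁻]/[H₂A], x² + Ka₁·x − Ka₁·C = 0 with C = 0.14 M and Ka₁ = 4.16e-07. Solving: [H⁺] = (−Ka₁ + √(Ka₁² + 4·Ka₁·C)) / 2 = 2.4112e-04 M. pH = -log(2.4112e-04) = 3.62.

pH = 3.62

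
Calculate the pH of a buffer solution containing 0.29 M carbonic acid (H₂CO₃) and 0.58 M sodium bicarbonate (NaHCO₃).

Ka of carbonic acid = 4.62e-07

pKa = -log(4.62e-07) = 6.34. pH = pKa + log([A⁻]/[HA]) = 6.34 + log(0.58/0.29)

pH = 6.64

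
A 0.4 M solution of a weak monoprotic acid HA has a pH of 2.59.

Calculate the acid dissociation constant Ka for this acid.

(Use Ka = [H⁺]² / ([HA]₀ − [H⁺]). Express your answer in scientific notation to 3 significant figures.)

[H⁺] = 10^(−pH) = 10^(−2.59) = 2.570e-03 M. For HA ⇌ H⁺ + A⁻, Ka = [H⁺][A⁻]/[HA] = [H⁺]² / ([HA]₀ − [H⁺]) = (2.570e-03)² / (0.4 − 2.570e-03) = 1.66e-05.

K_a = 1.66e-05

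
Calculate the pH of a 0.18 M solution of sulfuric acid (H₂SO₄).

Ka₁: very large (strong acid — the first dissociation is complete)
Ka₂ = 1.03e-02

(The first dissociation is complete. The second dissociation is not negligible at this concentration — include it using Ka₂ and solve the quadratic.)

First dissociation is complete: [H⁺]₀ = [HSO₄⁻]₀ = C = 0.18 M. Second dissociation HSO₄⁻ ⇌ H⁺ + SO₄²⁻: let x = [SO₄²⁻]. Ka₂ = (C + x)·x / (C − x) = 1.03e-02 → x² + (C + Ka₂)·x − Ka₂·C = 0 → x² + 0.19030·x − 1.854e-03 = 0. x = (−0.19030 + √(0.19030² + 4 × 1.854e-03)) / 2 = 9.2891e-03 M. [H⁺] = C + x = 0.18 + 9.2891e-03 = 1.8929e-01 M. pH = -log(1.8929e-01) = 0.72.

pH = 0.72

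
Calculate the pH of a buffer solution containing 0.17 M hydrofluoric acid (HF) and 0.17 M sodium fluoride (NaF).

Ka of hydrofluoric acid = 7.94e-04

pKa = -log(7.94e-04) = 3.10. pH = pKa + log([A⁻]/[HA]) = 3.10 + log(0.17/0.17)

pH = 3.10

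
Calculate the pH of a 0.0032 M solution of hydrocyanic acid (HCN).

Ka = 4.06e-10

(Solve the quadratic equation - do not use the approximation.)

x² + Ka×x - Ka×C = 0. Using quadratic formula: [H⁺] = 1.1396e-06

pH = 5.94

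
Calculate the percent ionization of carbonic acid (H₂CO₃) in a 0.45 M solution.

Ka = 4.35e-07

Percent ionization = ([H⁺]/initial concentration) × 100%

Using Ka equilibrium: x² + Ka×x - Ka×C = 0. Solving: [H⁺] = 4.4222e-04. Percent = (4.4222e-04/0.45) × 100

Percent ionization = 0.0983%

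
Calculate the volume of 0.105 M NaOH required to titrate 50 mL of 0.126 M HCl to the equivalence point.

At equivalence: moles acid = moles base. moles HCl = 0.126 × 50/1000 = 0.0063 mol. V_base = moles / 0.105 × 1000 = 60.0 mL.

V_{base} = 60.0 mL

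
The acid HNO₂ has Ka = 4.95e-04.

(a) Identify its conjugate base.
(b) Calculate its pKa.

(a) The conjugate base is formed by removing one H⁺ from HNO₂, giving NO₂⁻. (b) pKa = -log(Ka) = -log(4.95e-04) = 3.31.

Conjugate base: NO₂⁻; pK_a = 3.31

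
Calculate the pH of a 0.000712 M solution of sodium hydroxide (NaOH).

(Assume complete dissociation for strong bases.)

[OH⁻] = 0.000712 M for strong base. pOH = -log[OH⁻] = 3.15, pH = 14 - pOH

pH = 10.85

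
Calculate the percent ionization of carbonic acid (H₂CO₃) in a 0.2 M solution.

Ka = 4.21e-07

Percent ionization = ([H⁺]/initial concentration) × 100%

Using Ka equilibrium: x² + Ka×x - Ka×C = 0. Solving: [H⁺] = 2.8996e-04. Percent = (2.8996e-04/0.2) × 100

Percent ionization = 0.145%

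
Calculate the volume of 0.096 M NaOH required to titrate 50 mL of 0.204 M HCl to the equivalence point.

At equivalence: moles acid = moles base. moles HCl = 0.204 × 50/1000 = 0.0102 mol. V_base = moles / 0.096 × 1000 = 106.2 mL.

V_{base} = 106.2 mL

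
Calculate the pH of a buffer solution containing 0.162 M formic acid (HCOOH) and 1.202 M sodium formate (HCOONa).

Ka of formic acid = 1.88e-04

pKa = -log(1.88e-04) = 3.73. pH = pKa + log([A⁻]/[HA]) = 3.73 + log(1.202/0.162)

pH = 4.60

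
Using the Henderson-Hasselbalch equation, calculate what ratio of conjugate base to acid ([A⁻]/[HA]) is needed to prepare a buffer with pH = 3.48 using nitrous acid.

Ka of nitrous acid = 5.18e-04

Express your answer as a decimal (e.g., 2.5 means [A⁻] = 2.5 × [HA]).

pKa = -log(5.18e-04) = 3.2857. pH = pKa + log([A⁻]/[HA]), so log([A⁻]/[HA]) = pH − pKa = 3.48 − 3.2857 = 0.1943. [A⁻]/[HA] = 10^(0.1943) = 1.56

[A⁻]/[HA] = 1.56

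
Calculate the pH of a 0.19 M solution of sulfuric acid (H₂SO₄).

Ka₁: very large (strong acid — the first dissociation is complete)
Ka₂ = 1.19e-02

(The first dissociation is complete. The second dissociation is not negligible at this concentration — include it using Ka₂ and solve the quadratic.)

First dissociation is complete: [H⁺]₀ = [HSO₄⁻]₀ = C = 0.19 M. Second dissociation HSO₄⁻ ⇌ H⁺ + SO₄²⁻: let x = [SO₄²⁻]. Ka₂ = (C + x)·x / (C − x) = 1.19e-02 → x² + (C + Ka₂)·x − Ka₂·C = 0 → x² + 0.20190·x − 2.261e-03 = 0. x = (−0.20190 + √(0.20190² + 4 × 2.261e-03)) / 2 = 1.0638e-02 M. [H⁺] = C + x = 0.19 + 1.0638e-02 = 2.0064e-01 M. pH = -log(2.0064e-01) = 0.70.

pH = 0.70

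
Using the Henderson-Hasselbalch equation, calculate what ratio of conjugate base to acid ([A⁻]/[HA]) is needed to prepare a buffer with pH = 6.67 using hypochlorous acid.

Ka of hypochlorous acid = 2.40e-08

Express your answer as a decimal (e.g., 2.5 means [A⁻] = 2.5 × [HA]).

pKa = -log(2.40e-08) = 7.6198. pH = pKa + log([A⁻]/[HA]), so log([A⁻]/[HA]) = pH − pKa = 6.67 − 7.6198 = -0.9498. [A⁻]/[HA] = 10^(-0.9498) = 0.112

[A⁻]/[HA] = 0.112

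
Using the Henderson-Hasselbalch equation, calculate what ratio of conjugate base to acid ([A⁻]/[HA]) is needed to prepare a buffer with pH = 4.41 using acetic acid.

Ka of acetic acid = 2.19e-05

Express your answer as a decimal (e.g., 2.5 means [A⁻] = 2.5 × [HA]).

pKa = -log(2.19e-05) = 4.6596. pH = pKa + log([A⁻]/[HA]), so log([A⁻]/[HA]) = pH − pKa = 4.41 − 4.6596 = -0.2496. [A⁻]/[HA] = 10^(-0.2496) = 0.563

[A⁻]/[HA] = 0.563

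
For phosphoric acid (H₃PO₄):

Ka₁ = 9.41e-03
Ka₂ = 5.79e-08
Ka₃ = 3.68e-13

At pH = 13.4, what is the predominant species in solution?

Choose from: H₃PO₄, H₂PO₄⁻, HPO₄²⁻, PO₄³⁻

pKa₁ = 2.03, pKa₂ = 7.24, pKa₃ = 12.43. For a polyprotic acid the predominant species crosses at each pKa: below pKa_n the protonated form dominates, above it the deprotonated form does. At pH = 13.4, the predominant species is PO₄³⁻.

PO₄³⁻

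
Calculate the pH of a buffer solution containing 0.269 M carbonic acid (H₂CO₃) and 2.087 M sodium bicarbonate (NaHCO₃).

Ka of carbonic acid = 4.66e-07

pKa = -log(4.66e-07) = 6.33. pH = pKa + log([A⁻]/[HA]) = 6.33 + log(2.087/0.269)

pH = 7.22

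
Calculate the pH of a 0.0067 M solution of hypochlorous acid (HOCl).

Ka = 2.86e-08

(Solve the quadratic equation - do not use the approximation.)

x² + Ka×x - Ka×C = 0. Using quadratic formula: [H⁺] = 1.3828e-05

pH = 4.86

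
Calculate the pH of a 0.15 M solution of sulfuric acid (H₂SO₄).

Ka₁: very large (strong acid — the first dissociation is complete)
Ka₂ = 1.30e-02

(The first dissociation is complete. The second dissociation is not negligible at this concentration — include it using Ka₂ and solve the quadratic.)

First dissociation is complete: [H⁺]₀ = [HSO₄⁻]₀ = C = 0.15 M. Second dissociation HSO₄⁻ ⇌ H⁺ + SO₄²⁻: let x = [SO₄²⁻]. Ka₂ = (C + x)·x / (C − x) = 1.30e-02 → x² + (C + Ka₂)·x − Ka₂·C = 0 → x² + 0.16300·x − 1.950e-03 = 0. x = (−0.16300 + √(0.16300² + 4 × 1.950e-03)) / 2 = 1.1194e-02 M. [H⁺] = C + x = 0.15 + 1.1194e-02 = 1.6119e-01 M. pH = -log(1.6119e-01) = 0.79.

pH = 0.79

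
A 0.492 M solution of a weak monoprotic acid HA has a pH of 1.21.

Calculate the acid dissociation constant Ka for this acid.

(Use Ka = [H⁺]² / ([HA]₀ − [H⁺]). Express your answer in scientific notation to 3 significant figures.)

[H⁺] = 10^(−pH) = 10^(−1.21) = 6.166e-02 M. For HA ⇌ H⁺ + A⁻, Ka = [H⁺][A⁻]/[HA] = [H⁺]² / ([HA]₀ − [H⁺]) = (6.166e-02)² / (0.492 − 6.166e-02) = 8.83e-03.

K_a = 8.83e-03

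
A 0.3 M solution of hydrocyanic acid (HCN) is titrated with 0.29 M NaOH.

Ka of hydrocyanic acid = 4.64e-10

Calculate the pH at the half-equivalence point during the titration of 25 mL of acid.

At half-equivalence [HA] = [A⁻], so Henderson-Hasselbalch gives pH = pKa = -log(4.64e-10) = 9.33.

pH = pKa = 9.33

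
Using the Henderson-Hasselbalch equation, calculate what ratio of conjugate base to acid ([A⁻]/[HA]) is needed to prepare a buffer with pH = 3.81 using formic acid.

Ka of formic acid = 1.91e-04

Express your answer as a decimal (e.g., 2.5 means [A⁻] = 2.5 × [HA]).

pKa = -log(1.91e-04) = 3.7190. pH = pKa + log([A⁻]/[HA]), so log([A⁻]/[HA]) = pH − pKa = 3.81 − 3.7190 = 0.0910. [A⁻]/[HA] = 10^(0.0910) = 1.23

[A⁻]/[HA] = 1.23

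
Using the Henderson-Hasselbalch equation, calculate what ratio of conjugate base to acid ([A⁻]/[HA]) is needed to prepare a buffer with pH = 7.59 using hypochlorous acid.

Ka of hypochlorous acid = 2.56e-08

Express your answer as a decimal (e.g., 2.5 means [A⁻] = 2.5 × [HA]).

pKa = -log(2.56e-08) = 7.5918. pH = pKa + log([A⁻]/[HA]), so log([A⁻]/[HA]) = pH − pKa = 7.59 − 7.5918 = -0.0018. [A⁻]/[HA] = 10^(-0.0018) = 0.996

[A⁻]/[HA] = 0.996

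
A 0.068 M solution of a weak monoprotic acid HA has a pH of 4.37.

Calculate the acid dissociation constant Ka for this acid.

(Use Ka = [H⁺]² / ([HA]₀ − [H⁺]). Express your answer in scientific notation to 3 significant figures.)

[H⁺] = 10^(−pH) = 10^(−4.37) = 4.266e-05 M. For HA ⇌ H⁺ + A⁻, Ka = [H⁺][A⁻]/[HA] = [H⁺]² / ([HA]₀ − [H⁺]) = (4.266e-05)² / (0.068 − 4.266e-05) = 2.68e-08.

K_a = 2.68e-08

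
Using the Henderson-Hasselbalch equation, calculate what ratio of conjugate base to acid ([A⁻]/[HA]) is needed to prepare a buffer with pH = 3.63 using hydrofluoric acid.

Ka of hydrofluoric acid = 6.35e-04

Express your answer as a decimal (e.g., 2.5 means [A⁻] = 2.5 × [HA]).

pKa = -log(6.35e-04) = 3.1972. pH = pKa + log([A⁻]/[HA]), so log([A⁻]/[HA]) = pH − pKa = 3.63 − 3.1972 = 0.4328. [A⁻]/[HA] = 10^(0.4328) = 2.71

[A⁻]/[HA] = 2.71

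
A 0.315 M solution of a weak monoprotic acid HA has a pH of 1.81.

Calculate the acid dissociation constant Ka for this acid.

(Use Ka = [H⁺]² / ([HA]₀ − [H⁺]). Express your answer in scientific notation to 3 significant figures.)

[H⁺] = 10^(−pH) = 10^(−1.81) = 1.549e-02 M. For HA ⇌ H⁺ + A⁻, Ka = [H⁺][A⁻]/[HA] = [H⁺]² / ([HA]₀ − [H⁺]) = (1.549e-02)² / (0.315 − 1.549e-02) = 8.01e-04.

K_a = 8.01e-04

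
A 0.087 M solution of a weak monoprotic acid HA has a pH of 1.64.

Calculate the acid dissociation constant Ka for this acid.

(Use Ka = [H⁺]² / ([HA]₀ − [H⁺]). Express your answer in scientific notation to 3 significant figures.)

[H⁺] = 10^(−pH) = 10^(−1.64) = 2.291e-02 M. For HA ⇌ H⁺ + A⁻, Ka = [H⁺][A⁻]/[HA] = [H⁺]² / ([HA]₀ − [H⁺]) = (2.291e-02)² / (0.087 − 2.291e-02) = 8.19e-03.

K_a = 8.19e-03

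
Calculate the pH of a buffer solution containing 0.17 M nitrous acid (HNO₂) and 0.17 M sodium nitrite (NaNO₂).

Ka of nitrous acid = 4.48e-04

pKa = -log(4.48e-04) = 3.35. pH = pKa + log([A⁻]/[HA]) = 3.35 + log(0.17/0.17)

pH = 3.35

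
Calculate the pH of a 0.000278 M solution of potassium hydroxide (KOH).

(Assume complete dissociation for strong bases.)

[OH⁻] = 0.000278 M for strong base. pOH = -log[OH⁻] = 3.56, pH = 14 - pOH

pH = 10.44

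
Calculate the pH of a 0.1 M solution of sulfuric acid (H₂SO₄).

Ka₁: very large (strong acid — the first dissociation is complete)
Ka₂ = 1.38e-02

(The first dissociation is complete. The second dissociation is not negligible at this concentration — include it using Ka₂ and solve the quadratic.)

First dissociation is complete: [H⁺]₀ = [HSO₄⁻]₀ = C = 0.1 M. Second dissociation HSO₄⁻ ⇌ H⁺ + SO₄²⁻: let x = [SO₄²⁻]. Ka₂ = (C + x)·x / (C − x) = 1.38e-02 → x² + (C + Ka₂)·x − Ka₂·C = 0 → x² + 0.11380·x − 1.380e-03 = 0. x = (−0.11380 + √(0.11380² + 4 × 1.380e-03)) / 2 = 1.1053e-02 M. [H⁺] = C + x = 0.1 + 1.1053e-02 = 1.1105e-01 M. pH = -log(1.1105e-01) = 0.95.

pH = 0.95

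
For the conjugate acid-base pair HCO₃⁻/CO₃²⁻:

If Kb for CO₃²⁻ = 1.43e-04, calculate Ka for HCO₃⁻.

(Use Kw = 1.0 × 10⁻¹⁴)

For a conjugate pair Ka × Kb = Kw, so Ka = Kw/Kb = 1.0 × 10⁻¹⁴ / 1.43e-04 = 6.99e-11.

K_a = 6.99e-11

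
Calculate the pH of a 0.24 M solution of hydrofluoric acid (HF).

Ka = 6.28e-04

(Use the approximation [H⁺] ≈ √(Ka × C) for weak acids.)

[H⁺] = √(Ka × C) = √(6.28e-04 × 0.24) = 1.2277e-02. pH = -log(1.2277e-02)

pH = 1.91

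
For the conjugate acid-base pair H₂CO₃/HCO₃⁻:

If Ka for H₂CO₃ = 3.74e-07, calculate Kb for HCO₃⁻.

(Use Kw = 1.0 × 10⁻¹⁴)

For a conjugate pair Ka × Kb = Kw, so Kb = Kw/Ka = 1.0 × 10⁻¹⁴ / 3.74e-07 = 2.67e-08.

K_b = 2.67e-08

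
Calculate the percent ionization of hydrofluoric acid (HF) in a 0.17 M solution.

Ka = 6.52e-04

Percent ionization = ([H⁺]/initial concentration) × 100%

Using Ka equilibrium: x² + Ka×x - Ka×C = 0. Solving: [H⁺] = 1.0207e-02. Percent = (1.0207e-02/0.17) × 100

Percent ionization = 6%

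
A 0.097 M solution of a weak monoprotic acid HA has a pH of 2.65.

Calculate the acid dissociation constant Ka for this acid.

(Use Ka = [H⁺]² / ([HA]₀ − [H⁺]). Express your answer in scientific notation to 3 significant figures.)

[H⁺] = 10^(−pH) = 10^(−2.65) = 2.239e-03 M. For HA ⇌ H⁺ + A⁻, Ka = [H⁺][A⁻]/[HA] = [H⁺]² / ([HA]₀ − [H⁺]) = (2.239e-03)² / (0.097 − 2.239e-03) = 5.29e-05.

K_a = 5.29e-05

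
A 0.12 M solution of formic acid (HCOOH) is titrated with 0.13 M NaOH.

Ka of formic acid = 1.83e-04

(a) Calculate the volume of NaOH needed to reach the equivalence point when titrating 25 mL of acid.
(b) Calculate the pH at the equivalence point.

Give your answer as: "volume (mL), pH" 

moles acid = 0.12 × 25/1000 = 0.003 mol; V_base = moles/0.13 × 1000 = 23.1 mL. At equivalence only the conjugate base is present: [A⁻] = 0.003/0.048 = 6.2400e-02 M. Kb = Kw/Ka = 5.46e-11; [OH⁻] = √(Kb × [A⁻]) = 1.8466e-06; pOH = 5.73; pH = 14 - pOH = 8.27.

V = 23.1 mL, pH = 8.27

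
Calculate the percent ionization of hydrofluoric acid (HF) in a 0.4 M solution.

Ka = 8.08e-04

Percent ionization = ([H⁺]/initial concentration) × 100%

Using Ka equilibrium: x² + Ka×x - Ka×C = 0. Solving: [H⁺] = 1.7578e-02. Percent = (1.7578e-02/0.4) × 100

Percent ionization = 4.39%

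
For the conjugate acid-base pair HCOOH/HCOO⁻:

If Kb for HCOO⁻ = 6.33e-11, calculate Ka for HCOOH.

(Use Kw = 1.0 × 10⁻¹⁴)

For a conjugate pair Ka × Kb = Kw, so Ka = Kw/Kb = 1.0 × 10⁻¹⁴ / 6.33e-11 = 1.58e-04.

K_a = 1.58e-04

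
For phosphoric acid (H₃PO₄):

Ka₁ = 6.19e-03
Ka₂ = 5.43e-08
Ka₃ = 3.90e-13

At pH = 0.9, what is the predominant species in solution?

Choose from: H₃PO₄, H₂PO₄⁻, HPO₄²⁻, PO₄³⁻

pKa₁ = 2.21, pKa₂ = 7.27, pKa₃ = 12.41. For a polyprotic acid the predominant species crosses at each pKa: below pKa_n the protonated form dominates, above it the deprotonated form does. At pH = 0.9, the predominant species is H₃PO₄.

H₃PO₄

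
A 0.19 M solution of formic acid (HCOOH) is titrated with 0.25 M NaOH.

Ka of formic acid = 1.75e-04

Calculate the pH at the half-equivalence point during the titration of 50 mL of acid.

At half-equivalence [HA] = [A⁻], so Henderson-Hasselbalch gives pH = pKa = -log(1.75e-04) = 3.76.

pH = pKa = 3.76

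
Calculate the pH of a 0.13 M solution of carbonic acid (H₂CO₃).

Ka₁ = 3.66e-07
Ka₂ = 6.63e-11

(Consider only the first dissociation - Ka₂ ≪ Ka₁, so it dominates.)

First dissociation dominates. From Ka₁ = [H⁺][HA⁻]/[H₂A], x² + Ka₁·x − Ka₁·C = 0 with C = 0.13 M and Ka₁ = 3.66e-07. Solving: [H⁺] = (−Ka₁ + √(Ka₁² + 4·Ka₁·C)) / 2 = 2.1795e-04 M. pH = -log(2.1795e-04) = 3.66.

pH = 3.66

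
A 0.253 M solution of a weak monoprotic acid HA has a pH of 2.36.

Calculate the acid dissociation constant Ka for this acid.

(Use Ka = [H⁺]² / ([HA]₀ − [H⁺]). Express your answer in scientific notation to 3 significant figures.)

[H⁺] = 10^(−pH) = 10^(−2.36) = 4.365e-03 M. For HA ⇌ H⁺ + A⁻, Ka = [H⁺][A⁻]/[HA] = [H⁺]² / ([HA]₀ − [H⁺]) = (4.365e-03)² / (0.253 − 4.365e-03) = 7.66e-05.

K_a = 7.66e-05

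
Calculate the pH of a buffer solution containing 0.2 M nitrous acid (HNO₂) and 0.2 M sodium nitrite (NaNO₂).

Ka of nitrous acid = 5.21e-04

pKa = -log(5.21e-04) = 3.28. pH = pKa + log([A⁻]/[HA]) = 3.28 + log(0.2/0.2)

pH = 3.28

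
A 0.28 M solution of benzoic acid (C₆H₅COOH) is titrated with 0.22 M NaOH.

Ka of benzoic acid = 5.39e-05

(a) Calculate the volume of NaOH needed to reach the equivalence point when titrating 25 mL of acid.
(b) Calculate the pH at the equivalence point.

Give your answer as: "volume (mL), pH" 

moles acid = 0.28 × 25/1000 = 0.007 mol; V_base = moles/0.22 × 1000 = 31.8 mL. At equivalence only the conjugate base is present: [A⁻] = 0.007/0.057 = 1.2320e-01 M. Kb = Kw/Ka = 1.86e-10; [OH⁻] = √(Kb × [A⁻]) = 4.7809e-06; pOH = 5.32; pH = 14 - pOH = 8.68.

V = 31.8 mL, pH = 8.68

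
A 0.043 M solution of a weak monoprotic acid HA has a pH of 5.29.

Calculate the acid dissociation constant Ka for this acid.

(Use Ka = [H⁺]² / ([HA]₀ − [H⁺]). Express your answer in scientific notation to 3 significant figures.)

[H⁺] = 10^(−pH) = 10^(−5.29) = 5.129e-06 M. For HA ⇌ H⁺ + A⁻, Ka = [H⁺][A⁻]/[HA] = [H⁺]² / ([HA]₀ − [H⁺]) = (5.129e-06)² / (0.043 − 5.129e-06) = 6.12e-10.

K_a = 6.12e-10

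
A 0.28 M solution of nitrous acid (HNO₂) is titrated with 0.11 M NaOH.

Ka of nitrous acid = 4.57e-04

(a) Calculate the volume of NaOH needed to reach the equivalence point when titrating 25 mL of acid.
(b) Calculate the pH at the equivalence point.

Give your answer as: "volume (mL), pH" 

moles acid = 0.28 × 25/1000 = 0.007 mol; V_base = moles/0.11 × 1000 = 63.6 mL. At equivalence only the conjugate base is present: [A⁻] = 0.007/0.089 = 7.8974e-02 M. Kb = Kw/Ka = 2.19e-11; [OH⁻] = √(Kb × [A⁻]) = 1.3146e-06; pOH = 5.88; pH = 14 - pOH = 8.12.

V = 63.6 mL, pH = 8.12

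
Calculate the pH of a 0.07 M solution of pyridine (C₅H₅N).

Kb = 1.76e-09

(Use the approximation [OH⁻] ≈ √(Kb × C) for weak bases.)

[OH⁻] = √(Kb × C) = √(1.76e-09 × 0.07) = 1.1100e-05. pOH = 4.95, pH = 14 - pOH

pH = 9.05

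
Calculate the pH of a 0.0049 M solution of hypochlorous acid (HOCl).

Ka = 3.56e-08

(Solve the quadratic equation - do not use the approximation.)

x² + Ka×x - Ka×C = 0. Using quadratic formula: [H⁺] = 1.3190e-05

pH = 4.88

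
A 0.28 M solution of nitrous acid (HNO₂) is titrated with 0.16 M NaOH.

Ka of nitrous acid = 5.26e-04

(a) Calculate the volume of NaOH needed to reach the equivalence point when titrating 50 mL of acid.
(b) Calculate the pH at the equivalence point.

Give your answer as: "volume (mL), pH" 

moles acid = 0.28 × 50/1000 = 0.014 mol; V_base = moles/0.16 × 1000 = 87.5 mL. At equivalence only the conjugate base is present: [A⁻] = 0.014/0.138 = 1.0182e-01 M. Kb = Kw/Ka = 1.90e-11; [OH⁻] = √(Kb × [A⁻]) = 1.3913e-06; pOH = 5.86; pH = 14 - pOH = 8.14.

V = 87.5 mL, pH = 8.14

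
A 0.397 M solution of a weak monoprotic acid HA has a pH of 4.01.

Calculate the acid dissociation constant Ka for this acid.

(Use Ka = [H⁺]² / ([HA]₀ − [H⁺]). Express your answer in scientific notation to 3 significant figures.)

[H⁺] = 10^(−pH) = 10^(−4.01) = 9.772e-05 M. For HA ⇌ H⁺ + A⁻, Ka = [H⁺][A⁻]/[HA] = [H⁺]² / ([HA]₀ − [H⁺]) = (9.772e-05)² / (0.397 − 9.772e-05) = 2.41e-08.

K_a = 2.41e-08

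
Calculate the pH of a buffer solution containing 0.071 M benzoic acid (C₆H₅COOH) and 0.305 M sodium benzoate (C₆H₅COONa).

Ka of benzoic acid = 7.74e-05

pKa = -log(7.74e-05) = 4.11. pH = pKa + log([A⁻]/[HA]) = 4.11 + log(0.305/0.071)

pH = 4.74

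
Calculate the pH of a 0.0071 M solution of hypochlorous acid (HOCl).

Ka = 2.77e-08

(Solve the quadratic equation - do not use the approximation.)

x² + Ka×x - Ka×C = 0. Using quadratic formula: [H⁺] = 1.4010e-05

pH = 4.85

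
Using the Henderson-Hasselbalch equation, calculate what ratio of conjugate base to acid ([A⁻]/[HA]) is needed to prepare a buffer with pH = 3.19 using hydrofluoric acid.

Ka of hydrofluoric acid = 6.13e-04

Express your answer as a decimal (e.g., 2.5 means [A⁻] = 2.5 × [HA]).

pKa = -log(6.13e-04) = 3.2125. pH = pKa + log([A⁻]/[HA]), so log([A⁻]/[HA]) = pH − pKa = 3.19 − 3.2125 = -0.0225. [A⁻]/[HA] = 10^(-0.0225) = 0.949

[A⁻]/[HA] = 0.949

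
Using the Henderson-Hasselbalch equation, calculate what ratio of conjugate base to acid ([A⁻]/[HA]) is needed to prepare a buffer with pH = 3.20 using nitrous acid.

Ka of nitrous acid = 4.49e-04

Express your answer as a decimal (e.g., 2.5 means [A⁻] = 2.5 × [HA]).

pKa = -log(4.49e-04) = 3.3478. pH = pKa + log([A⁻]/[HA]), so log([A⁻]/[HA]) = pH − pKa = 3.20 − 3.3478 = -0.1478. [A⁻]/[HA] = 10^(-0.1478) = 0.712

[A⁻]/[HA] = 0.712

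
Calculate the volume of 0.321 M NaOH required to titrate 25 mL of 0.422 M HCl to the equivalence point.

At equivalence: moles acid = moles base. moles HCl = 0.422 × 25/1000 = 0.01055 mol. V_base = moles / 0.321 × 1000 = 32.9 mL.

V_{base} = 32.9 mL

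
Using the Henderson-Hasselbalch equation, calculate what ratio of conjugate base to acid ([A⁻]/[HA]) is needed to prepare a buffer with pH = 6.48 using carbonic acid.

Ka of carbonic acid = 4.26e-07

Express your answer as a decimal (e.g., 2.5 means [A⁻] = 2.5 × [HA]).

pKa = -log(4.26e-07) = 6.3706. pH = pKa + log([A⁻]/[HA]), so log([A⁻]/[HA]) = pH − pKa = 6.48 − 6.3706 = 0.1094. [A⁻]/[HA] = 10^(0.1094) = 1.29

[A⁻]/[HA] = 1.29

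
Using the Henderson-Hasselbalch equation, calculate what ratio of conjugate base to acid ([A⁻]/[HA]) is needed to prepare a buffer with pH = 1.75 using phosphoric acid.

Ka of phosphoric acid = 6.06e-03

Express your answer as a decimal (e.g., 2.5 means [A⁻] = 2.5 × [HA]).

pKa = -log(6.06e-03) = 2.2175. pH = pKa + log([A⁻]/[HA]), so log([A⁻]/[HA]) = pH − pKa = 1.75 − 2.2175 = -0.4675. [A⁻]/[HA] = 10^(-0.4675) = 0.341

[A⁻]/[HA] = 0.341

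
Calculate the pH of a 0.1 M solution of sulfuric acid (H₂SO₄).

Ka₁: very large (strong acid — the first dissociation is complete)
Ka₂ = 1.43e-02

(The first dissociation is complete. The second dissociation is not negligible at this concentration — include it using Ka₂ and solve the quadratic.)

First dissociation is complete: [H⁺]₀ = [HSO₄⁻]₀ = C = 0.1 M. Second dissociation HSO₄⁻ ⇌ H⁺ + SO₄²⁻: let x = [SO₄²⁻]. Ka₂ = (C + x)·x / (C − x) = 1.43e-02 → x² + (C + Ka₂)·x − Ka₂·C = 0 → x² + 0.11430·x − 1.430e-03 = 0. x = (−0.11430 + √(0.11430² + 4 × 1.430e-03)) / 2 = 1.1378e-02 M. [H⁺] = C + x = 0.1 + 1.1378e-02 = 1.1138e-01 M. pH = -log(1.1138e-01) = 0.95.

pH = 0.95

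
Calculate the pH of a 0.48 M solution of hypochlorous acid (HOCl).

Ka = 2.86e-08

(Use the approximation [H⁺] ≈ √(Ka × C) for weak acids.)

[H⁺] = √(Ka × C) = √(2.86e-08 × 0.48) = 1.1717e-04. pH = -log(1.1717e-04)

pH = 3.93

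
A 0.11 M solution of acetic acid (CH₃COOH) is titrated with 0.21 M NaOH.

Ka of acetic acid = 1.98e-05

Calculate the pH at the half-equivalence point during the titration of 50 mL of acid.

At half-equivalence [HA] = [A⁻], so Henderson-Hasselbalch gives pH = pKa = -log(1.98e-05) = 4.70.

pH = pKa = 4.70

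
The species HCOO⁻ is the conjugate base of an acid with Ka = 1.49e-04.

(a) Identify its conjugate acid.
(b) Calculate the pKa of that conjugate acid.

(a) The conjugate acid is formed by adding one H⁺ to HCOO⁻, giving HCOOH. (b) pKa = -log(Ka) = -log(1.49e-04) = 3.83.

Conjugate acid: HCOOH; pK_a = 3.83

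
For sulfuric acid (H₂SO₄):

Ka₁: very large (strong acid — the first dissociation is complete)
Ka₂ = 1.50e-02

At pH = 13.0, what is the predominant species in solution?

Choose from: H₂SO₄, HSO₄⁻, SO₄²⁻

The first dissociation is complete, so H₂SO₄ itself is never the predominant species in water; pKa₂ = -log(1.50e-02) = 1.82. For a polyprotic acid the predominant species crosses at each pKa: below pKa_n the protonated form dominates, above it the deprotonated form does. At pH = 13.0, the predominant species is SO₄²⁻.

SO₄²⁻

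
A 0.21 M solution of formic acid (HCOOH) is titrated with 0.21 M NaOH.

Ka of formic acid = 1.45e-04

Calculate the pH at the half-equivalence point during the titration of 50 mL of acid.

At half-equivalence [HA] = [A⁻], so Henderson-Hasselbalch gives pH = pKa = -log(1.45e-04) = 3.84.

pH = pKa = 3.84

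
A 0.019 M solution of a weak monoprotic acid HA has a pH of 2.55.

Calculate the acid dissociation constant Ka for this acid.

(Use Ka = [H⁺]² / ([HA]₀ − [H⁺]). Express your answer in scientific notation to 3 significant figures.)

[H⁺] = 10^(−pH) = 10^(−2.55) = 2.818e-03 M. For HA ⇌ H⁺ + A⁻, Ka = [H⁺][A⁻]/[HA] = [H⁺]² / ([HA]₀ − [H⁺]) = (2.818e-03)² / (0.019 − 2.818e-03) = 4.91e-04.

K_a = 4.91e-04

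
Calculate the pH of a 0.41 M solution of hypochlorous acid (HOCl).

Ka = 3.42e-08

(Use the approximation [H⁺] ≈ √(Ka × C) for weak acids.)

[H⁺] = √(Ka × C) = √(3.42e-08 × 0.41) = 1.1841e-04. pH = -log(1.1841e-04)

pH = 3.93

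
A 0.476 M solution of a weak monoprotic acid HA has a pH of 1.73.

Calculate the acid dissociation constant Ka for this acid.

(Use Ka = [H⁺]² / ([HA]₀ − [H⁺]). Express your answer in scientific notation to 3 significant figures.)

[H⁺] = 10^(−pH) = 10^(−1.73) = 1.862e-02 M. For HA ⇌ H⁺ + A⁻, Ka = [H⁺][A⁻]/[HA] = [H⁺]² / ([HA]₀ − [H⁺]) = (1.862e-02)² / (0.476 − 1.862e-02) = 7.58e-04.

K_a = 7.58e-04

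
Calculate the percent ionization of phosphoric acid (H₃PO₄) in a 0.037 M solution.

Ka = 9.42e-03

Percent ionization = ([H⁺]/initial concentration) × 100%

Using Ka equilibrium: x² + Ka×x - Ka×C = 0. Solving: [H⁺] = 1.4544e-02. Percent = (1.4544e-02/0.037) × 100

Percent ionization = 39.3%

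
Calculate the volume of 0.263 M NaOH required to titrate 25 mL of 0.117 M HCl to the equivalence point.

At equivalence: moles acid = moles base. moles HCl = 0.117 × 25/1000 = 0.002925 mol. V_base = moles / 0.263 × 1000 = 11.1 mL.

V_{base} = 11.1 mL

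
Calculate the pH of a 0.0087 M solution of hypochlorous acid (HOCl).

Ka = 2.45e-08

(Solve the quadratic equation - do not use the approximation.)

x² + Ka×x - Ka×C = 0. Using quadratic formula: [H⁺] = 1.4587e-05

pH = 4.84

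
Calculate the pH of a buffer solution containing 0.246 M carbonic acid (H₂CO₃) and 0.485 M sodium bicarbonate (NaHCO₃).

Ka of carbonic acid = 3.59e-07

pKa = -log(3.59e-07) = 6.44. pH = pKa + log([A⁻]/[HA]) = 6.44 + log(0.485/0.246)

pH = 6.74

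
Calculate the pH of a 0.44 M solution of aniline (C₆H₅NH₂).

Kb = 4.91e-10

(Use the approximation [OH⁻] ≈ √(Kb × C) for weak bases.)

[OH⁻] = √(Kb × C) = √(4.91e-10 × 0.44) = 1.4698e-05. pOH = 4.83, pH = 14 - pOH

pH = 9.17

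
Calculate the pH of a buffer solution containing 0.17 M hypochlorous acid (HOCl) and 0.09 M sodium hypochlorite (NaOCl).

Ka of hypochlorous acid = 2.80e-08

pKa = -log(2.80e-08) = 7.55. pH = pKa + log([A⁻]/[HA]) = 7.55 + log(0.09/0.17)

pH = 7.28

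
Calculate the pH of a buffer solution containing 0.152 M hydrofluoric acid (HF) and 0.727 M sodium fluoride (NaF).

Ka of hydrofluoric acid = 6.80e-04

pKa = -log(6.80e-04) = 3.17. pH = pKa + log([A⁻]/[HA]) = 3.17 + log(0.727/0.152)

pH = 3.85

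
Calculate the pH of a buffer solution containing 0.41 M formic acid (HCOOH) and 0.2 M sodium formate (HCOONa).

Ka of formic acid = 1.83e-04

pKa = -log(1.83e-04) = 3.74. pH = pKa + log([A⁻]/[HA]) = 3.74 + log(0.2/0.41)

pH = 3.43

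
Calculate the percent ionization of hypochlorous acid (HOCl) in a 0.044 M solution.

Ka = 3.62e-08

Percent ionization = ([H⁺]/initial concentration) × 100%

Using Ka equilibrium: x² + Ka×x - Ka×C = 0. Solving: [H⁺] = 3.9892e-05. Percent = (3.9892e-05/0.044) × 100

Percent ionization = 0.0907%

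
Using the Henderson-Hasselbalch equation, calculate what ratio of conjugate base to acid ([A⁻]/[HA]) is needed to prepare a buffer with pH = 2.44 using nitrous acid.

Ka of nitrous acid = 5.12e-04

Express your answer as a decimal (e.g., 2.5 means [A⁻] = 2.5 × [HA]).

pKa = -log(5.12e-04) = 3.2907. pH = pKa + log([A⁻]/[HA]), so log([A⁻]/[HA]) = pH − pKa = 2.44 − 3.2907 = -0.8507. [A⁻]/[HA] = 10^(-0.8507) = 0.141

[A⁻]/[HA] = 0.141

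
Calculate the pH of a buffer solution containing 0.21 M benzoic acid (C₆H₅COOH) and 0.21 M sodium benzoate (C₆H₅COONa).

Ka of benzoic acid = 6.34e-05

pKa = -log(6.34e-05) = 4.20. pH = pKa + log([A⁻]/[HA]) = 4.20 + log(0.21/0.21)

pH = 4.20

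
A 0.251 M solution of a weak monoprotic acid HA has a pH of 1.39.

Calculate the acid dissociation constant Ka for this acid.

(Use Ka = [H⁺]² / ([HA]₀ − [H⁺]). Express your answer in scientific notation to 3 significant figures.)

[H⁺] = 10^(−pH) = 10^(−1.39) = 4.074e-02 M. For HA ⇌ H⁺ + A⁻, Ka = [H⁺][A⁻]/[HA] = [H⁺]² / ([HA]₀ − [H⁺]) = (4.074e-02)² / (0.251 − 4.074e-02) = 7.89e-03.

K_a = 7.89e-03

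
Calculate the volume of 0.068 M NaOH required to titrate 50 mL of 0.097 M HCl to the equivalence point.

At equivalence: moles acid = moles base. moles HCl = 0.097 × 50/1000 = 0.00485 mol. V_base = moles / 0.068 × 1000 = 71.3 mL.

V_{base} = 71.3 mL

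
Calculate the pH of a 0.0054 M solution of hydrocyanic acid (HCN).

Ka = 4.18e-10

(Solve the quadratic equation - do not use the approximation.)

x² + Ka×x - Ka×C = 0. Using quadratic formula: [H⁺] = 1.5022e-06

pH = 5.82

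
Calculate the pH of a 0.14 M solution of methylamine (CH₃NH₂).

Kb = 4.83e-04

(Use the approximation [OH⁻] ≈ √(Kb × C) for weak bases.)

[OH⁻] = √(Kb × C) = √(4.83e-04 × 0.14) = 8.2231e-03. pOH = 2.08, pH = 14 - pOH

pH = 11.92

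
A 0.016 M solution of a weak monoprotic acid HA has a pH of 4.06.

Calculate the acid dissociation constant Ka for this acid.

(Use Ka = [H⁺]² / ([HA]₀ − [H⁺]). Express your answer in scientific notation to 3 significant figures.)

[H⁺] = 10^(−pH) = 10^(−4.06) = 8.710e-05 M. For HA ⇌ H⁺ + A⁻, Ka = [H⁺][A⁻]/[HA] = [H⁺]² / ([HA]₀ − [H⁺]) = (8.710e-05)² / (0.016 − 8.710e-05) = 4.77e-07.

K_a = 4.77e-07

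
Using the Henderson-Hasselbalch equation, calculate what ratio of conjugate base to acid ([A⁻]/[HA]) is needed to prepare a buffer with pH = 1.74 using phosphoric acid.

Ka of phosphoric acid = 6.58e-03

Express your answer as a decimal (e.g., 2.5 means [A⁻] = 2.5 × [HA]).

pKa = -log(6.58e-03) = 2.1818. pH = pKa + log([A⁻]/[HA]), so log([A⁻]/[HA]) = pH − pKa = 1.74 − 2.1818 = -0.4418. [A⁻]/[HA] = 10^(-0.4418) = 0.362

[A⁻]/[HA] = 0.362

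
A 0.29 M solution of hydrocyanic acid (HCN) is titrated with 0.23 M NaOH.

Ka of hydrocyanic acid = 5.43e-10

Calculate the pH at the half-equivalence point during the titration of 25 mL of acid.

At half-equivalence [HA] = [A⁻], so Henderson-Hasselbalch gives pH = pKa = -log(5.43e-10) = 9.27.

pH = pKa = 9.27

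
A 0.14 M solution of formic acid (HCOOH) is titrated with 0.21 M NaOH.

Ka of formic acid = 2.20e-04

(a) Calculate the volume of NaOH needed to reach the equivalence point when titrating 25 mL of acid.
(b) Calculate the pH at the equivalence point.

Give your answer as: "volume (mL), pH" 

moles acid = 0.14 × 25/1000 = 0.0035 mol; V_base = moles/0.21 × 1000 = 16.7 mL. At equivalence only the conjugate base is present: [A⁻] = 0.0035/0.042 = 8.4000e-02 M. Kb = Kw/Ka = 4.55e-11; [OH⁻] = √(Kb × [A⁻]) = 1.9540e-06; pOH = 5.71; pH = 14 - pOH = 8.29.

V = 16.7 mL, pH = 8.29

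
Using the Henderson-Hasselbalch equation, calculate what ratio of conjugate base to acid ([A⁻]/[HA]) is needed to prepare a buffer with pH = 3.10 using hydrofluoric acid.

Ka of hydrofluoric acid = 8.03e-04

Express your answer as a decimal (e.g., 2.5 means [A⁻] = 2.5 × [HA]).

pKa = -log(8.03e-04) = 3.0953. pH = pKa + log([A⁻]/[HA]), so log([A⁻]/[HA]) = pH − pKa = 3.10 − 3.0953 = 0.0047. [A⁻]/[HA] = 10^(0.0047) = 1.01

[A⁻]/[HA] = 1.01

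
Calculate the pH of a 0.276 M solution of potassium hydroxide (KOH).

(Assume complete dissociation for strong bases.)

[OH⁻] = 0.276 M for strong base. pOH = -log[OH⁻] = 0.56, pH = 14 - pOH

pH = 13.44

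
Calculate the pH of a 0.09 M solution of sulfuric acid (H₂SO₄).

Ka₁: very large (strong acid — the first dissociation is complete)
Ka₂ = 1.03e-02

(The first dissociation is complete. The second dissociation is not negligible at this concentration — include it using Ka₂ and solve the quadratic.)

First dissociation is complete: [H⁺]₀ = [HSO₄⁻]₀ = C = 0.09 M. Second dissociation HSO₄⁻ ⇌ H⁺ + SO₄²⁻: let x = [SO₄²⁻]. Ka₂ = (C + x)·x / (C − x) = 1.03e-02 → x² + (C + Ka₂)·x − Ka₂·C = 0 → x² + 0.10030·x − 9.270e-04 = 0. x = (−0.10030 + √(0.10030² + 4 × 9.270e-04)) / 2 = 8.5188e-03 M. [H⁺] = C + x = 0.09 + 8.5188e-03 = 9.8519e-02 M. pH = -log(9.8519e-02) = 1.01.

pH = 1.01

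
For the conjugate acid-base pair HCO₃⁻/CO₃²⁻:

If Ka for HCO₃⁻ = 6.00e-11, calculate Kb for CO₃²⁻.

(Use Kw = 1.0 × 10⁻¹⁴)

For a conjugate pair Ka × Kb = Kw, so Kb = Kw/Ka = 1.0 × 10⁻¹⁴ / 6.00e-11 = 1.67e-04.

K_b = 1.67e-04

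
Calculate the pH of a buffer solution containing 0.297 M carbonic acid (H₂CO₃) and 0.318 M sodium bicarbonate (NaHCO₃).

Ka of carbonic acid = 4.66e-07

pKa = -log(4.66e-07) = 6.33. pH = pKa + log([A⁻]/[HA]) = 6.33 + log(0.318/0.297)

pH = 6.36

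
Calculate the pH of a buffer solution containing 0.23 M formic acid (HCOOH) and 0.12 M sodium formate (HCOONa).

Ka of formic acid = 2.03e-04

pKa = -log(2.03e-04) = 3.69. pH = pKa + log([A⁻]/[HA]) = 3.69 + log(0.12/0.23)

pH = 3.41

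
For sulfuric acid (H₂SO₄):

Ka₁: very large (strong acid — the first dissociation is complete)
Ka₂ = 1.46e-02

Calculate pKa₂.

pKa₂ = -log(Ka₂) = -log(1.46e-02) = 1.84.

pK_{a2} = 1.84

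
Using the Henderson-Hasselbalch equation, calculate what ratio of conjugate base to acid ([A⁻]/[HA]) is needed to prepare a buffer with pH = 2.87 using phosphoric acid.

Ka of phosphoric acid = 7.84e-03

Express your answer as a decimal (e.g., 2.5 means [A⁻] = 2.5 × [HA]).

pKa = -log(7.84e-03) = 2.1057. pH = pKa + log([A⁻]/[HA]), so log([A⁻]/[HA]) = pH − pKa = 2.87 − 2.1057 = 0.7643. [A⁻]/[HA] = 10^(0.7643) = 5.81

[A⁻]/[HA] = 5.81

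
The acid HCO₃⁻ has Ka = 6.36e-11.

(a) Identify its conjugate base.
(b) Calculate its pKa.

(a) The conjugate base is formed by removing one H⁺ from HCO₃⁻, giving CO₃²⁻. (b) pKa = -log(Ka) = -log(6.36e-11) = 10.20.

Conjugate base: CO₃²⁻; pK_a = 10.20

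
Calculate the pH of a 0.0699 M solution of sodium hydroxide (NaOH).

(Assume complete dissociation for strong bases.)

[OH⁻] = 0.0699 M for strong base. pOH = -log[OH⁻] = 1.16, pH = 14 - pOH

pH = 12.84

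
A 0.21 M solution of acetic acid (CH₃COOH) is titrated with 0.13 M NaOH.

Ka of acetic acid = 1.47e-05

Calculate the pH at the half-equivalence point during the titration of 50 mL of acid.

At half-equivalence [HA] = [A⁻], so Henderson-Hasselbalch gives pH = pKa = -log(1.47e-05) = 4.83.

pH = pKa = 4.83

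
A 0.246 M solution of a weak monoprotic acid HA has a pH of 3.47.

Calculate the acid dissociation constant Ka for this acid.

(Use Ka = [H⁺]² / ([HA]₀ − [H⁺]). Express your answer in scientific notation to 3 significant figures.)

[H⁺] = 10^(−pH) = 10^(−3.47) = 3.388e-04 M. For HA ⇌ H⁺ + A⁻, Ka = [H⁺][A⁻]/[HA] = [H⁺]² / ([HA]₀ − [H⁺]) = (3.388e-04)² / (0.246 − 3.388e-04) = 4.67e-07.

K_a = 4.67e-07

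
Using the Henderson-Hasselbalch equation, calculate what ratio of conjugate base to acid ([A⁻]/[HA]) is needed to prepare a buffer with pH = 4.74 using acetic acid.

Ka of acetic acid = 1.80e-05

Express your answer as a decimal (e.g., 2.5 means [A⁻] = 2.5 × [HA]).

pKa = -log(1.80e-05) = 4.7447. pH = pKa + log([A⁻]/[HA]), so log([A⁻]/[HA]) = pH − pKa = 4.74 − 4.7447 = -0.0047. [A⁻]/[HA] = 10^(-0.0047) = 0.989

[A⁻]/[HA] = 0.989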